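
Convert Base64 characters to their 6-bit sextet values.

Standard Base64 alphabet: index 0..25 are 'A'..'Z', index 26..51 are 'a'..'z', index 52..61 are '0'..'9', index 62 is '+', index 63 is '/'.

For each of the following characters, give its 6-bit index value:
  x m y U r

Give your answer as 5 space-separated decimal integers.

Answer: 49 38 50 20 43

Derivation:
'x': a..z range, 26 + ord('x') − ord('a') = 49
'm': a..z range, 26 + ord('m') − ord('a') = 38
'y': a..z range, 26 + ord('y') − ord('a') = 50
'U': A..Z range, ord('U') − ord('A') = 20
'r': a..z range, 26 + ord('r') − ord('a') = 43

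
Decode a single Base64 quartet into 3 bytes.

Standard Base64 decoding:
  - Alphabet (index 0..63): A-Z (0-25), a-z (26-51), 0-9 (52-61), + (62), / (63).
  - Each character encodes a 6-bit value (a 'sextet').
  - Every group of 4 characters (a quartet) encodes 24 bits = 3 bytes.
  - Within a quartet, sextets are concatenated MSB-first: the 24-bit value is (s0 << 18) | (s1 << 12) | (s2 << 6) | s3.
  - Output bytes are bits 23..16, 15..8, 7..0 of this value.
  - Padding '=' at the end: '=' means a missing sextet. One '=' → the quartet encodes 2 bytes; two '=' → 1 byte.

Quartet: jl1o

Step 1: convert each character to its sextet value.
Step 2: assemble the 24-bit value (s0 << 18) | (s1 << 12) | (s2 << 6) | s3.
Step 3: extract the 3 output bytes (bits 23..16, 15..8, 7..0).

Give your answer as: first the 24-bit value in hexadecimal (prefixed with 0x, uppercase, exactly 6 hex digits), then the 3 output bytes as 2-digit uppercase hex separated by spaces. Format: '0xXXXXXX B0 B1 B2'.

Answer: 0x8E5D68 8E 5D 68

Derivation:
Sextets: j=35, l=37, 1=53, o=40
24-bit: (35<<18) | (37<<12) | (53<<6) | 40
      = 0x8C0000 | 0x025000 | 0x000D40 | 0x000028
      = 0x8E5D68
Bytes: (v>>16)&0xFF=8E, (v>>8)&0xFF=5D, v&0xFF=68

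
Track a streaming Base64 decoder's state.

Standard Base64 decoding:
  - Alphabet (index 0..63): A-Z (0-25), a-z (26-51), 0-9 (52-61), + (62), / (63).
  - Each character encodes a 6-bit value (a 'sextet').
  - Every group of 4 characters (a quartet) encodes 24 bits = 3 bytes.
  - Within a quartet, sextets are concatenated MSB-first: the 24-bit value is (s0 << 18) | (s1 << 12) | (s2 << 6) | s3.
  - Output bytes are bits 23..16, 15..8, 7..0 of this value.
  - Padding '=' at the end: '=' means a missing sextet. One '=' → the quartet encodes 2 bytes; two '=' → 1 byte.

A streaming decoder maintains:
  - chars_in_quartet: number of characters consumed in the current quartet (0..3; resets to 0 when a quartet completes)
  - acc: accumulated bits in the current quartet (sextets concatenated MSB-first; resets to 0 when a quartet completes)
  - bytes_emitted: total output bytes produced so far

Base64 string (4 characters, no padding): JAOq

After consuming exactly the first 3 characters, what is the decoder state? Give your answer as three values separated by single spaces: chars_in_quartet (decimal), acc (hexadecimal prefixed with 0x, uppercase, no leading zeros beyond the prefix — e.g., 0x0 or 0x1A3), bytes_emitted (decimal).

After char 0 ('J'=9): chars_in_quartet=1 acc=0x9 bytes_emitted=0
After char 1 ('A'=0): chars_in_quartet=2 acc=0x240 bytes_emitted=0
After char 2 ('O'=14): chars_in_quartet=3 acc=0x900E bytes_emitted=0

Answer: 3 0x900E 0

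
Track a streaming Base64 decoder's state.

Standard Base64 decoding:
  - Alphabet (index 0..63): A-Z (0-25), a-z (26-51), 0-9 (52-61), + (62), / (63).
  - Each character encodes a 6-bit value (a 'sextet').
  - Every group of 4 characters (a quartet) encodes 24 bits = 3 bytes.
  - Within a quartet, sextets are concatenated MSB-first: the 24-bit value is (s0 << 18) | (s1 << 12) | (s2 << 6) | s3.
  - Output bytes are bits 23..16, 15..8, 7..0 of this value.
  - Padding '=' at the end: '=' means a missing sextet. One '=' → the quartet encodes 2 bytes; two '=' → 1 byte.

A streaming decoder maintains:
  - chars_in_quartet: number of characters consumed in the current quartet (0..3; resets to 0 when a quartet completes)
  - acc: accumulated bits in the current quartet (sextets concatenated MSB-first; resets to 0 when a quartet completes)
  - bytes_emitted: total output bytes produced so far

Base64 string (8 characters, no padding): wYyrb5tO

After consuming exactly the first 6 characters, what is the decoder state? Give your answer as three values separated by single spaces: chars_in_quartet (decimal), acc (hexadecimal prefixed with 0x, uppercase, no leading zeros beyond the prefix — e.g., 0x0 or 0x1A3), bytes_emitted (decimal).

After char 0 ('w'=48): chars_in_quartet=1 acc=0x30 bytes_emitted=0
After char 1 ('Y'=24): chars_in_quartet=2 acc=0xC18 bytes_emitted=0
After char 2 ('y'=50): chars_in_quartet=3 acc=0x30632 bytes_emitted=0
After char 3 ('r'=43): chars_in_quartet=4 acc=0xC18CAB -> emit C1 8C AB, reset; bytes_emitted=3
After char 4 ('b'=27): chars_in_quartet=1 acc=0x1B bytes_emitted=3
After char 5 ('5'=57): chars_in_quartet=2 acc=0x6F9 bytes_emitted=3

Answer: 2 0x6F9 3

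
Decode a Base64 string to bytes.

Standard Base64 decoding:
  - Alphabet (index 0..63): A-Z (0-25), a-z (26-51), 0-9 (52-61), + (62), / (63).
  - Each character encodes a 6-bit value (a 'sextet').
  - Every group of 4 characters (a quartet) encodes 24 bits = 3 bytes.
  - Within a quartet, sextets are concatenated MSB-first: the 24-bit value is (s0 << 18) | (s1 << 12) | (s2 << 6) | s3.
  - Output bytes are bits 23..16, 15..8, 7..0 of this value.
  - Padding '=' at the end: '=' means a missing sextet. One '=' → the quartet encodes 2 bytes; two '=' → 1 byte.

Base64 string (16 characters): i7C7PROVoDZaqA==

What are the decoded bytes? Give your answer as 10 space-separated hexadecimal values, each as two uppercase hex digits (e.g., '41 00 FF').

Answer: 8B B0 BB 3D 13 95 A0 36 5A A8

Derivation:
After char 0 ('i'=34): chars_in_quartet=1 acc=0x22 bytes_emitted=0
After char 1 ('7'=59): chars_in_quartet=2 acc=0x8BB bytes_emitted=0
After char 2 ('C'=2): chars_in_quartet=3 acc=0x22EC2 bytes_emitted=0
After char 3 ('7'=59): chars_in_quartet=4 acc=0x8BB0BB -> emit 8B B0 BB, reset; bytes_emitted=3
After char 4 ('P'=15): chars_in_quartet=1 acc=0xF bytes_emitted=3
After char 5 ('R'=17): chars_in_quartet=2 acc=0x3D1 bytes_emitted=3
After char 6 ('O'=14): chars_in_quartet=3 acc=0xF44E bytes_emitted=3
After char 7 ('V'=21): chars_in_quartet=4 acc=0x3D1395 -> emit 3D 13 95, reset; bytes_emitted=6
After char 8 ('o'=40): chars_in_quartet=1 acc=0x28 bytes_emitted=6
After char 9 ('D'=3): chars_in_quartet=2 acc=0xA03 bytes_emitted=6
After char 10 ('Z'=25): chars_in_quartet=3 acc=0x280D9 bytes_emitted=6
After char 11 ('a'=26): chars_in_quartet=4 acc=0xA0365A -> emit A0 36 5A, reset; bytes_emitted=9
After char 12 ('q'=42): chars_in_quartet=1 acc=0x2A bytes_emitted=9
After char 13 ('A'=0): chars_in_quartet=2 acc=0xA80 bytes_emitted=9
Padding '==': partial quartet acc=0xA80 -> emit A8; bytes_emitted=10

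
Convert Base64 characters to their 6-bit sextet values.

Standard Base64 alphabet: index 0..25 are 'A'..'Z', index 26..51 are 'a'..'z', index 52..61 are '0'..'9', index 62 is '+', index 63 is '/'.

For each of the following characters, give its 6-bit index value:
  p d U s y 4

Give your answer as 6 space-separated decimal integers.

Answer: 41 29 20 44 50 56

Derivation:
'p': a..z range, 26 + ord('p') − ord('a') = 41
'd': a..z range, 26 + ord('d') − ord('a') = 29
'U': A..Z range, ord('U') − ord('A') = 20
's': a..z range, 26 + ord('s') − ord('a') = 44
'y': a..z range, 26 + ord('y') − ord('a') = 50
'4': 0..9 range, 52 + ord('4') − ord('0') = 56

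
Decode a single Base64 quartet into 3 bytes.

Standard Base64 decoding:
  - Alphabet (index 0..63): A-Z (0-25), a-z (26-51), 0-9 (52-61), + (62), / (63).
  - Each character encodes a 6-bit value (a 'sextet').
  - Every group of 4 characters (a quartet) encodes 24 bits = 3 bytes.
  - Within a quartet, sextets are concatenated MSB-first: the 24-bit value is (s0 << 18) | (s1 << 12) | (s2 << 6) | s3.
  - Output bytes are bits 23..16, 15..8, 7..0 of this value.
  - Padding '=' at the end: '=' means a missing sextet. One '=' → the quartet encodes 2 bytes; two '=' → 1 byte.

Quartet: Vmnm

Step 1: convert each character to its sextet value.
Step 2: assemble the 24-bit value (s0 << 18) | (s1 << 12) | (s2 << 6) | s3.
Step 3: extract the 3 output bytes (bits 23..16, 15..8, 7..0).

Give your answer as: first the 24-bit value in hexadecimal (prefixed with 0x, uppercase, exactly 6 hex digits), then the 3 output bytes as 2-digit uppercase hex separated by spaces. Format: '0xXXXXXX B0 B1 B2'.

Sextets: V=21, m=38, n=39, m=38
24-bit: (21<<18) | (38<<12) | (39<<6) | 38
      = 0x540000 | 0x026000 | 0x0009C0 | 0x000026
      = 0x5669E6
Bytes: (v>>16)&0xFF=56, (v>>8)&0xFF=69, v&0xFF=E6

Answer: 0x5669E6 56 69 E6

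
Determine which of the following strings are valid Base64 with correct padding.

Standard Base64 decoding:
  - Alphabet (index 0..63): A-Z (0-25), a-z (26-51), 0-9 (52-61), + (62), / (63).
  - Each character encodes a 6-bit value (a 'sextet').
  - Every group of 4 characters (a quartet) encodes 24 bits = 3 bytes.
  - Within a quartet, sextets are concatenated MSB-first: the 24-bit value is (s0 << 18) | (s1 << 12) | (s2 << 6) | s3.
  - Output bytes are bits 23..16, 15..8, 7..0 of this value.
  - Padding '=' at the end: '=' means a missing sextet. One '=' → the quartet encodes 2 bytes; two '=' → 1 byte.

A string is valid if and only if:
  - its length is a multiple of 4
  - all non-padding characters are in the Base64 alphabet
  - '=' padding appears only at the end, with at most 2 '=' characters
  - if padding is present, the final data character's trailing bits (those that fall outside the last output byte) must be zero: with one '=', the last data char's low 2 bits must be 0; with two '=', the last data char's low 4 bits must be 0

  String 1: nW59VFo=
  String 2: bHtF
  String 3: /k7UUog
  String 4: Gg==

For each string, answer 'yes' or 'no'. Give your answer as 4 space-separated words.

Answer: yes yes no yes

Derivation:
String 1: 'nW59VFo=' → valid
String 2: 'bHtF' → valid
String 3: '/k7UUog' → invalid (len=7 not mult of 4)
String 4: 'Gg==' → valid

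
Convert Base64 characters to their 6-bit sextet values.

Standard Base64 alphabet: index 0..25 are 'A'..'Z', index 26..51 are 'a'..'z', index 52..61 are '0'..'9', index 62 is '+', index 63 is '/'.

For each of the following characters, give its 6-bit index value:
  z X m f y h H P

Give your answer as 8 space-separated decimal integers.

'z': a..z range, 26 + ord('z') − ord('a') = 51
'X': A..Z range, ord('X') − ord('A') = 23
'm': a..z range, 26 + ord('m') − ord('a') = 38
'f': a..z range, 26 + ord('f') − ord('a') = 31
'y': a..z range, 26 + ord('y') − ord('a') = 50
'h': a..z range, 26 + ord('h') − ord('a') = 33
'H': A..Z range, ord('H') − ord('A') = 7
'P': A..Z range, ord('P') − ord('A') = 15

Answer: 51 23 38 31 50 33 7 15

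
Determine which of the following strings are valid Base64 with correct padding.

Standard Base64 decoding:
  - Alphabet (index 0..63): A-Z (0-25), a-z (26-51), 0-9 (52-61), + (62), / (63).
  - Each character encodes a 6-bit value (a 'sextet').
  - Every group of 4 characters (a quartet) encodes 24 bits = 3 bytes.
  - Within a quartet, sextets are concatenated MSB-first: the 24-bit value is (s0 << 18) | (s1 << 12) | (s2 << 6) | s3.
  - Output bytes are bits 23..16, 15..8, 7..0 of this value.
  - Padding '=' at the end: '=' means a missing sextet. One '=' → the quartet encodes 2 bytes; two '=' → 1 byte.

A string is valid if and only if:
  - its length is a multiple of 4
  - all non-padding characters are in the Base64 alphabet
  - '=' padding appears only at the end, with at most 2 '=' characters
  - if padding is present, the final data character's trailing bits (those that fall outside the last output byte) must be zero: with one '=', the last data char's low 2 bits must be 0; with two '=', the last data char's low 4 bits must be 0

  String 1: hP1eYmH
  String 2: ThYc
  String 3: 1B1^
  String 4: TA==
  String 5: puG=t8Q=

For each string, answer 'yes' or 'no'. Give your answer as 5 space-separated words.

Answer: no yes no yes no

Derivation:
String 1: 'hP1eYmH' → invalid (len=7 not mult of 4)
String 2: 'ThYc' → valid
String 3: '1B1^' → invalid (bad char(s): ['^'])
String 4: 'TA==' → valid
String 5: 'puG=t8Q=' → invalid (bad char(s): ['=']; '=' in middle)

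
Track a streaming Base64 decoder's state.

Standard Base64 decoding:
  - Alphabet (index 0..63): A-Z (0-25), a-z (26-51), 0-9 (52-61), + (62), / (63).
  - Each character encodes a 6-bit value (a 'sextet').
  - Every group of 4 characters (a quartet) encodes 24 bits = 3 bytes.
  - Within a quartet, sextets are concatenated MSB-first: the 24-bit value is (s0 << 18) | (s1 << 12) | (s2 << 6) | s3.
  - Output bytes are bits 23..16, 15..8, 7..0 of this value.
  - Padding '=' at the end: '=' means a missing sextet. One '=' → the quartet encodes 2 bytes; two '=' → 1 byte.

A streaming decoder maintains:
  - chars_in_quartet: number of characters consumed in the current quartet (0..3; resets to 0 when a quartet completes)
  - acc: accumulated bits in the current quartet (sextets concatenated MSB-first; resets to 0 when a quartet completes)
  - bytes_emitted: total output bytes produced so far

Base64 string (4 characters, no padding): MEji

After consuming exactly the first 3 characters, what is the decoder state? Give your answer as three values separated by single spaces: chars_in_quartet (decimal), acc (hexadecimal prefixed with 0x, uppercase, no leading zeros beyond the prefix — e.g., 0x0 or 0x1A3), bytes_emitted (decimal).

Answer: 3 0xC123 0

Derivation:
After char 0 ('M'=12): chars_in_quartet=1 acc=0xC bytes_emitted=0
After char 1 ('E'=4): chars_in_quartet=2 acc=0x304 bytes_emitted=0
After char 2 ('j'=35): chars_in_quartet=3 acc=0xC123 bytes_emitted=0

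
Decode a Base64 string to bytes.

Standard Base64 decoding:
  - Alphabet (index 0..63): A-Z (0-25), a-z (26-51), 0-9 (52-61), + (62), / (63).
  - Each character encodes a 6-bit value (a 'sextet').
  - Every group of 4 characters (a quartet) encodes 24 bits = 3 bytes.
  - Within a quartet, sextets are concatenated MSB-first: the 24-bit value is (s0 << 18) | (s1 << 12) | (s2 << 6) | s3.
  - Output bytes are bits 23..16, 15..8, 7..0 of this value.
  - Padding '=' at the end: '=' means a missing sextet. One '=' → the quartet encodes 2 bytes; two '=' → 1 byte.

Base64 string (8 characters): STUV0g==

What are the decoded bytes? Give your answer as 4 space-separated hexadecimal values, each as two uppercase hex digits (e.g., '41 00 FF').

Answer: 49 35 15 D2

Derivation:
After char 0 ('S'=18): chars_in_quartet=1 acc=0x12 bytes_emitted=0
After char 1 ('T'=19): chars_in_quartet=2 acc=0x493 bytes_emitted=0
After char 2 ('U'=20): chars_in_quartet=3 acc=0x124D4 bytes_emitted=0
After char 3 ('V'=21): chars_in_quartet=4 acc=0x493515 -> emit 49 35 15, reset; bytes_emitted=3
After char 4 ('0'=52): chars_in_quartet=1 acc=0x34 bytes_emitted=3
After char 5 ('g'=32): chars_in_quartet=2 acc=0xD20 bytes_emitted=3
Padding '==': partial quartet acc=0xD20 -> emit D2; bytes_emitted=4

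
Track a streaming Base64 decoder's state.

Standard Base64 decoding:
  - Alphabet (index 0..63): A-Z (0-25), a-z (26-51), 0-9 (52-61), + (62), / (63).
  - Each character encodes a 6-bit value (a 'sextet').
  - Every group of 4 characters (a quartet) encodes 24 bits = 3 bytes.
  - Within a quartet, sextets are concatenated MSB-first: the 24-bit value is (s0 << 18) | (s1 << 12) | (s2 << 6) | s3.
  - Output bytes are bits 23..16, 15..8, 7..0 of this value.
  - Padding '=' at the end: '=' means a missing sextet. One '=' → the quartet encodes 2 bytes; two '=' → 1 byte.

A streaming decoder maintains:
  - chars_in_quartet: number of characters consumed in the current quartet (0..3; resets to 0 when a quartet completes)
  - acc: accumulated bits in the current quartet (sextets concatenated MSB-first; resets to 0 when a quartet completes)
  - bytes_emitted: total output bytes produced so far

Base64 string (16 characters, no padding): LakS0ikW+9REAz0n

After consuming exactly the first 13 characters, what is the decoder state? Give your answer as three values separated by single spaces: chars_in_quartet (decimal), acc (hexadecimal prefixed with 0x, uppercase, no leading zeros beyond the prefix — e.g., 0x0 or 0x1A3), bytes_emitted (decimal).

Answer: 1 0x0 9

Derivation:
After char 0 ('L'=11): chars_in_quartet=1 acc=0xB bytes_emitted=0
After char 1 ('a'=26): chars_in_quartet=2 acc=0x2DA bytes_emitted=0
After char 2 ('k'=36): chars_in_quartet=3 acc=0xB6A4 bytes_emitted=0
After char 3 ('S'=18): chars_in_quartet=4 acc=0x2DA912 -> emit 2D A9 12, reset; bytes_emitted=3
After char 4 ('0'=52): chars_in_quartet=1 acc=0x34 bytes_emitted=3
After char 5 ('i'=34): chars_in_quartet=2 acc=0xD22 bytes_emitted=3
After char 6 ('k'=36): chars_in_quartet=3 acc=0x348A4 bytes_emitted=3
After char 7 ('W'=22): chars_in_quartet=4 acc=0xD22916 -> emit D2 29 16, reset; bytes_emitted=6
After char 8 ('+'=62): chars_in_quartet=1 acc=0x3E bytes_emitted=6
After char 9 ('9'=61): chars_in_quartet=2 acc=0xFBD bytes_emitted=6
After char 10 ('R'=17): chars_in_quartet=3 acc=0x3EF51 bytes_emitted=6
After char 11 ('E'=4): chars_in_quartet=4 acc=0xFBD444 -> emit FB D4 44, reset; bytes_emitted=9
After char 12 ('A'=0): chars_in_quartet=1 acc=0x0 bytes_emitted=9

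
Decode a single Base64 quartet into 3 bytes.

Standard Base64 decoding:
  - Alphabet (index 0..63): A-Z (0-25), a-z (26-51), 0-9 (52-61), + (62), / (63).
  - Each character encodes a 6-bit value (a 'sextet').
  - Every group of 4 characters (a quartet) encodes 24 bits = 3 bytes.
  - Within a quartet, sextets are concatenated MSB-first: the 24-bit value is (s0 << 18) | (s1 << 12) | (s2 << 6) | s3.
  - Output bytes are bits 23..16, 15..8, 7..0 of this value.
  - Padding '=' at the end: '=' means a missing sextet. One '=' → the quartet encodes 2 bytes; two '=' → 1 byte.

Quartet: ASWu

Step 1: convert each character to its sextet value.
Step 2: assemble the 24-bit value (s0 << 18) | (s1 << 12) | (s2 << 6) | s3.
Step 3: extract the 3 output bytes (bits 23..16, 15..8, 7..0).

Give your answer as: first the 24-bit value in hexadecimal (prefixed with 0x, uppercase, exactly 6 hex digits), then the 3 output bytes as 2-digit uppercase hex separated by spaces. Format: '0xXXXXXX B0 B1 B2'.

Sextets: A=0, S=18, W=22, u=46
24-bit: (0<<18) | (18<<12) | (22<<6) | 46
      = 0x000000 | 0x012000 | 0x000580 | 0x00002E
      = 0x0125AE
Bytes: (v>>16)&0xFF=01, (v>>8)&0xFF=25, v&0xFF=AE

Answer: 0x0125AE 01 25 AE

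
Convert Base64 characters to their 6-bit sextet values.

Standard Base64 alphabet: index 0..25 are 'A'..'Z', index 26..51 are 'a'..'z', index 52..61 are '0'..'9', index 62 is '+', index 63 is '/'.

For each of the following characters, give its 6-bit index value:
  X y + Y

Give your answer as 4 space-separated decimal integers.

'X': A..Z range, ord('X') − ord('A') = 23
'y': a..z range, 26 + ord('y') − ord('a') = 50
'+': index 62
'Y': A..Z range, ord('Y') − ord('A') = 24

Answer: 23 50 62 24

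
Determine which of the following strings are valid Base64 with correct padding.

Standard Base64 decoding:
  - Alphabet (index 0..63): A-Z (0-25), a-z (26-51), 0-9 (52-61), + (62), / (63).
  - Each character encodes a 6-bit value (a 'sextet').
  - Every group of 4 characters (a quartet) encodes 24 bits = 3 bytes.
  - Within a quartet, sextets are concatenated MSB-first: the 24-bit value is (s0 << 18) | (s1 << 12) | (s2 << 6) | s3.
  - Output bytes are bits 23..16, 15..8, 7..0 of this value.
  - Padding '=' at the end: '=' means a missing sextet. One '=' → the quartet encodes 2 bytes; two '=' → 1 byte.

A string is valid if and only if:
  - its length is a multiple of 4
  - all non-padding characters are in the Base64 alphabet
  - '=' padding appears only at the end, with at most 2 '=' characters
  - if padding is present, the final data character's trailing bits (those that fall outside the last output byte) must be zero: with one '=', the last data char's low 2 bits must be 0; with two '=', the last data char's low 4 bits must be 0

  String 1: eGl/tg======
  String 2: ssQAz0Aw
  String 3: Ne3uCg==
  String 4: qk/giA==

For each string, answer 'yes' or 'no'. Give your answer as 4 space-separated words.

String 1: 'eGl/tg======' → invalid (6 pad chars (max 2))
String 2: 'ssQAz0Aw' → valid
String 3: 'Ne3uCg==' → valid
String 4: 'qk/giA==' → valid

Answer: no yes yes yes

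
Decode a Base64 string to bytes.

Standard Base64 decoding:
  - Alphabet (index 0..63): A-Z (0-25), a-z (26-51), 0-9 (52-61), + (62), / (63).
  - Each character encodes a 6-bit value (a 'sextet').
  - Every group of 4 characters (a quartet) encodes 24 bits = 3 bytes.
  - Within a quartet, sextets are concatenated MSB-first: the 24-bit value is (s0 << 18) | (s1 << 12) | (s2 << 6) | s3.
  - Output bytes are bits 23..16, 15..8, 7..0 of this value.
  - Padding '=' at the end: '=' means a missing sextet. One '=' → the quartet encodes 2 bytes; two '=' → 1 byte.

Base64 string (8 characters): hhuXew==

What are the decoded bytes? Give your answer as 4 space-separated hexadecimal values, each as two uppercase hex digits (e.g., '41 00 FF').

Answer: 86 1B 97 7B

Derivation:
After char 0 ('h'=33): chars_in_quartet=1 acc=0x21 bytes_emitted=0
After char 1 ('h'=33): chars_in_quartet=2 acc=0x861 bytes_emitted=0
After char 2 ('u'=46): chars_in_quartet=3 acc=0x2186E bytes_emitted=0
After char 3 ('X'=23): chars_in_quartet=4 acc=0x861B97 -> emit 86 1B 97, reset; bytes_emitted=3
After char 4 ('e'=30): chars_in_quartet=1 acc=0x1E bytes_emitted=3
After char 5 ('w'=48): chars_in_quartet=2 acc=0x7B0 bytes_emitted=3
Padding '==': partial quartet acc=0x7B0 -> emit 7B; bytes_emitted=4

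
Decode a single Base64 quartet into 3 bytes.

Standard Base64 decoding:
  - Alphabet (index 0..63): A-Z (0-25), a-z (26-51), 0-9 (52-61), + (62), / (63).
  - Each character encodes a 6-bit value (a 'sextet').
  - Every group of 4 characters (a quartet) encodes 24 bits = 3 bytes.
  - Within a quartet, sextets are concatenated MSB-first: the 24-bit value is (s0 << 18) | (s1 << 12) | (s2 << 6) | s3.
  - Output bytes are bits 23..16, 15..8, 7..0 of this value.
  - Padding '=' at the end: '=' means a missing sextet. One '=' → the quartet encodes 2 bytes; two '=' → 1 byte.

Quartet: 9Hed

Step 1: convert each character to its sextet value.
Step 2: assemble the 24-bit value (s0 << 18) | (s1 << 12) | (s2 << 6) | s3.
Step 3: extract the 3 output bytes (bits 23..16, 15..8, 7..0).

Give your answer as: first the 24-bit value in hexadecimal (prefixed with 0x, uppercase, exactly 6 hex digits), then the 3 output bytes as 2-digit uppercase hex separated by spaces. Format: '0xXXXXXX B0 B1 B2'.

Sextets: 9=61, H=7, e=30, d=29
24-bit: (61<<18) | (7<<12) | (30<<6) | 29
      = 0xF40000 | 0x007000 | 0x000780 | 0x00001D
      = 0xF4779D
Bytes: (v>>16)&0xFF=F4, (v>>8)&0xFF=77, v&0xFF=9D

Answer: 0xF4779D F4 77 9D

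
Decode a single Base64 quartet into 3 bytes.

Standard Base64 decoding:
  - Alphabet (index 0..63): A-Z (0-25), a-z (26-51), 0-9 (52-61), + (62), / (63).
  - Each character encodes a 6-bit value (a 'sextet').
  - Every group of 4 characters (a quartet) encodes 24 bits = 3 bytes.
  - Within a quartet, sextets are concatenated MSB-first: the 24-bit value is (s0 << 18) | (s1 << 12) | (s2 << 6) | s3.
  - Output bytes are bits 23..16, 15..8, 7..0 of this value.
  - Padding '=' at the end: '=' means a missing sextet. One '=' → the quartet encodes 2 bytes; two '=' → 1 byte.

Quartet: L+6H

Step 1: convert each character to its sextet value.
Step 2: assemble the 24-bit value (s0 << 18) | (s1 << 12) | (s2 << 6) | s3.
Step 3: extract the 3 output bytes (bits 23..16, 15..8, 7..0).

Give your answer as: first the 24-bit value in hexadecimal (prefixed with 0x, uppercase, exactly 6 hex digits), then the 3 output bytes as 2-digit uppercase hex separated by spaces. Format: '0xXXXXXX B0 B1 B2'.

Sextets: L=11, +=62, 6=58, H=7
24-bit: (11<<18) | (62<<12) | (58<<6) | 7
      = 0x2C0000 | 0x03E000 | 0x000E80 | 0x000007
      = 0x2FEE87
Bytes: (v>>16)&0xFF=2F, (v>>8)&0xFF=EE, v&0xFF=87

Answer: 0x2FEE87 2F EE 87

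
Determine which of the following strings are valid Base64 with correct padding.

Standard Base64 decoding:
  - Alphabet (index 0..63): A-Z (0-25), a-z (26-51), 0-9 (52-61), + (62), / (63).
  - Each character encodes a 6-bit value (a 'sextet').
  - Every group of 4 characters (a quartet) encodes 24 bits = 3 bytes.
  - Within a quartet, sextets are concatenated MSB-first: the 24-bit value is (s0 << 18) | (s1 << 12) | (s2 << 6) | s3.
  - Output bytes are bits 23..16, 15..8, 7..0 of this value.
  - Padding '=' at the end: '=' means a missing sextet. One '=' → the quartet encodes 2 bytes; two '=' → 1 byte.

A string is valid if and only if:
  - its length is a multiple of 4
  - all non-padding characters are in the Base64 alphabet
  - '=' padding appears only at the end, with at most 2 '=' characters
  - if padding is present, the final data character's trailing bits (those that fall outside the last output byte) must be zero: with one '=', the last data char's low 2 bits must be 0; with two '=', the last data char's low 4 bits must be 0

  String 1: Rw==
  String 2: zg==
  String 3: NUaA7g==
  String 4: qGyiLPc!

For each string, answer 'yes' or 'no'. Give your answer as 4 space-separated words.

String 1: 'Rw==' → valid
String 2: 'zg==' → valid
String 3: 'NUaA7g==' → valid
String 4: 'qGyiLPc!' → invalid (bad char(s): ['!'])

Answer: yes yes yes no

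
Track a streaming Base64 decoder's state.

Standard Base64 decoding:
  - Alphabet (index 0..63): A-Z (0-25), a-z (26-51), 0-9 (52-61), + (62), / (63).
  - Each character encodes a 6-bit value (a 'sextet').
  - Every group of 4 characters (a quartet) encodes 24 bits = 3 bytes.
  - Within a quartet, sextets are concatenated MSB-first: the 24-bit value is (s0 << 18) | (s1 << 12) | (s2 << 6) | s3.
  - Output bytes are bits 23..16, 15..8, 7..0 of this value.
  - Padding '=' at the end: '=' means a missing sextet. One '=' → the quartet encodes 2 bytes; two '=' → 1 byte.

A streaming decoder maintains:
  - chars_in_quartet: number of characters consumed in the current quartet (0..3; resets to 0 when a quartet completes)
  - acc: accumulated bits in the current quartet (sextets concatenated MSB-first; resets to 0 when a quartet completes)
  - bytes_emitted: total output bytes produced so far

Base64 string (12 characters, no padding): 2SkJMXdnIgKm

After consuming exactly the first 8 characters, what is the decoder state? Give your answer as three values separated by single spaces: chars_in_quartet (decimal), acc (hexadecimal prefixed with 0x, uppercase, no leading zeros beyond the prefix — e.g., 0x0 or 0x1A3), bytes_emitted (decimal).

Answer: 0 0x0 6

Derivation:
After char 0 ('2'=54): chars_in_quartet=1 acc=0x36 bytes_emitted=0
After char 1 ('S'=18): chars_in_quartet=2 acc=0xD92 bytes_emitted=0
After char 2 ('k'=36): chars_in_quartet=3 acc=0x364A4 bytes_emitted=0
After char 3 ('J'=9): chars_in_quartet=4 acc=0xD92909 -> emit D9 29 09, reset; bytes_emitted=3
After char 4 ('M'=12): chars_in_quartet=1 acc=0xC bytes_emitted=3
After char 5 ('X'=23): chars_in_quartet=2 acc=0x317 bytes_emitted=3
After char 6 ('d'=29): chars_in_quartet=3 acc=0xC5DD bytes_emitted=3
After char 7 ('n'=39): chars_in_quartet=4 acc=0x317767 -> emit 31 77 67, reset; bytes_emitted=6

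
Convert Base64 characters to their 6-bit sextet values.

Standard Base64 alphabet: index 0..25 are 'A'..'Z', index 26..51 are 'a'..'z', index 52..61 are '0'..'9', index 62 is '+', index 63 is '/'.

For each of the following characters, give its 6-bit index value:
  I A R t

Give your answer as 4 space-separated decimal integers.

'I': A..Z range, ord('I') − ord('A') = 8
'A': A..Z range, ord('A') − ord('A') = 0
'R': A..Z range, ord('R') − ord('A') = 17
't': a..z range, 26 + ord('t') − ord('a') = 45

Answer: 8 0 17 45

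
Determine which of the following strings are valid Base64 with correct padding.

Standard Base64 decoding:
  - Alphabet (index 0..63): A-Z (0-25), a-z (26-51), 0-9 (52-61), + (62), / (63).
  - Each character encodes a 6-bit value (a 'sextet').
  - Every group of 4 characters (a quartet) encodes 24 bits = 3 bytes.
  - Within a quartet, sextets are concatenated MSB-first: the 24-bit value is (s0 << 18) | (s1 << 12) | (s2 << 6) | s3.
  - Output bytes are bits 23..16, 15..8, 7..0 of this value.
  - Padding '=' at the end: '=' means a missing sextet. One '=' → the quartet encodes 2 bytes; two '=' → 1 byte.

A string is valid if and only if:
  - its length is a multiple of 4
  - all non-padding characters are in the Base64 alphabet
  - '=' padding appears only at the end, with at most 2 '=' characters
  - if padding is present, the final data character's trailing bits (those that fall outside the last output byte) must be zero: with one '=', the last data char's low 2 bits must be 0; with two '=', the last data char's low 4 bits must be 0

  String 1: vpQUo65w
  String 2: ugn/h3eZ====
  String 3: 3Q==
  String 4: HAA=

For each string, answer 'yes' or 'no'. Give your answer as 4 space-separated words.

Answer: yes no yes yes

Derivation:
String 1: 'vpQUo65w' → valid
String 2: 'ugn/h3eZ====' → invalid (4 pad chars (max 2))
String 3: '3Q==' → valid
String 4: 'HAA=' → valid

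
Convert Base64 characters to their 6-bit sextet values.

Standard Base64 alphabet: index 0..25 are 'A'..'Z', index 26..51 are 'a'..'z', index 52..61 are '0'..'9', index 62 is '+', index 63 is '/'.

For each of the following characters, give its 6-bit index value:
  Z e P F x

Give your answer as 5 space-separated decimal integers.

Answer: 25 30 15 5 49

Derivation:
'Z': A..Z range, ord('Z') − ord('A') = 25
'e': a..z range, 26 + ord('e') − ord('a') = 30
'P': A..Z range, ord('P') − ord('A') = 15
'F': A..Z range, ord('F') − ord('A') = 5
'x': a..z range, 26 + ord('x') − ord('a') = 49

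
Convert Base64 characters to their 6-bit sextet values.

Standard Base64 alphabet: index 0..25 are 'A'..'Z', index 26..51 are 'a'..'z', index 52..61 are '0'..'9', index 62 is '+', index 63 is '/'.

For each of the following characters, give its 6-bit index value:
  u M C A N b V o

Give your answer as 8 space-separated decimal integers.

'u': a..z range, 26 + ord('u') − ord('a') = 46
'M': A..Z range, ord('M') − ord('A') = 12
'C': A..Z range, ord('C') − ord('A') = 2
'A': A..Z range, ord('A') − ord('A') = 0
'N': A..Z range, ord('N') − ord('A') = 13
'b': a..z range, 26 + ord('b') − ord('a') = 27
'V': A..Z range, ord('V') − ord('A') = 21
'o': a..z range, 26 + ord('o') − ord('a') = 40

Answer: 46 12 2 0 13 27 21 40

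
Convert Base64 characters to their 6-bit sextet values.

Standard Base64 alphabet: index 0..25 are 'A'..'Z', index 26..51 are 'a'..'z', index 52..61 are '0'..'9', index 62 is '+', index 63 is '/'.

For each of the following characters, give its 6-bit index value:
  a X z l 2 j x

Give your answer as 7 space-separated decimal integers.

Answer: 26 23 51 37 54 35 49

Derivation:
'a': a..z range, 26 + ord('a') − ord('a') = 26
'X': A..Z range, ord('X') − ord('A') = 23
'z': a..z range, 26 + ord('z') − ord('a') = 51
'l': a..z range, 26 + ord('l') − ord('a') = 37
'2': 0..9 range, 52 + ord('2') − ord('0') = 54
'j': a..z range, 26 + ord('j') − ord('a') = 35
'x': a..z range, 26 + ord('x') − ord('a') = 49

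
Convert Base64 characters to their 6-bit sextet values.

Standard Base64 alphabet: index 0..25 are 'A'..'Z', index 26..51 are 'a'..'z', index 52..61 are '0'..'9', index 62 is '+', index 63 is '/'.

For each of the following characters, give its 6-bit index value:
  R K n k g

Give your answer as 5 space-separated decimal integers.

'R': A..Z range, ord('R') − ord('A') = 17
'K': A..Z range, ord('K') − ord('A') = 10
'n': a..z range, 26 + ord('n') − ord('a') = 39
'k': a..z range, 26 + ord('k') − ord('a') = 36
'g': a..z range, 26 + ord('g') − ord('a') = 32

Answer: 17 10 39 36 32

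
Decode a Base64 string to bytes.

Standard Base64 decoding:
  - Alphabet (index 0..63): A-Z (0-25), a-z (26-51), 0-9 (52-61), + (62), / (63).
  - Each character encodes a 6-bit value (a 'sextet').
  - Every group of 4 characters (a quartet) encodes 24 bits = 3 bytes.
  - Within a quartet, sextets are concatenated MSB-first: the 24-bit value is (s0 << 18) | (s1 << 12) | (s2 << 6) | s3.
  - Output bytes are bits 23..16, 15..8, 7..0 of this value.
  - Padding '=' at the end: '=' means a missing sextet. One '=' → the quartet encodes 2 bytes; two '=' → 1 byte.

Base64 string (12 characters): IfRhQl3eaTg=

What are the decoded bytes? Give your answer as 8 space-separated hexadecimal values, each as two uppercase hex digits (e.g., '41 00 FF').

Answer: 21 F4 61 42 5D DE 69 38

Derivation:
After char 0 ('I'=8): chars_in_quartet=1 acc=0x8 bytes_emitted=0
After char 1 ('f'=31): chars_in_quartet=2 acc=0x21F bytes_emitted=0
After char 2 ('R'=17): chars_in_quartet=3 acc=0x87D1 bytes_emitted=0
After char 3 ('h'=33): chars_in_quartet=4 acc=0x21F461 -> emit 21 F4 61, reset; bytes_emitted=3
After char 4 ('Q'=16): chars_in_quartet=1 acc=0x10 bytes_emitted=3
After char 5 ('l'=37): chars_in_quartet=2 acc=0x425 bytes_emitted=3
After char 6 ('3'=55): chars_in_quartet=3 acc=0x10977 bytes_emitted=3
After char 7 ('e'=30): chars_in_quartet=4 acc=0x425DDE -> emit 42 5D DE, reset; bytes_emitted=6
After char 8 ('a'=26): chars_in_quartet=1 acc=0x1A bytes_emitted=6
After char 9 ('T'=19): chars_in_quartet=2 acc=0x693 bytes_emitted=6
After char 10 ('g'=32): chars_in_quartet=3 acc=0x1A4E0 bytes_emitted=6
Padding '=': partial quartet acc=0x1A4E0 -> emit 69 38; bytes_emitted=8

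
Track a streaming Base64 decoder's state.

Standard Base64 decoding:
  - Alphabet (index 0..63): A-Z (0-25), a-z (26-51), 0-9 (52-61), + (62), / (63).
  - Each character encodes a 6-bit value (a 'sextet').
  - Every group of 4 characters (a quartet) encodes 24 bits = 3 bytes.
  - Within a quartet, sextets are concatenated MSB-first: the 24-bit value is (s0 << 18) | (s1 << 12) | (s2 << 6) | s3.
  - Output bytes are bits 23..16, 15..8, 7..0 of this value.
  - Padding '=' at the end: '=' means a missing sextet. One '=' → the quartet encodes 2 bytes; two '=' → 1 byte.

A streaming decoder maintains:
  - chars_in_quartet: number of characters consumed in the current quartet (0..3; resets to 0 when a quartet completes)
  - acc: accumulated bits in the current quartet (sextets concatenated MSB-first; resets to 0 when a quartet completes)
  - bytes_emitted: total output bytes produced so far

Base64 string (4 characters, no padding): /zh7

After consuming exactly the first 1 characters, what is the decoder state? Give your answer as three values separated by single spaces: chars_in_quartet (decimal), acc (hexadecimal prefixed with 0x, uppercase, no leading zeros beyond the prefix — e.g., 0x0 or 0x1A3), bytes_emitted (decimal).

Answer: 1 0x3F 0

Derivation:
After char 0 ('/'=63): chars_in_quartet=1 acc=0x3F bytes_emitted=0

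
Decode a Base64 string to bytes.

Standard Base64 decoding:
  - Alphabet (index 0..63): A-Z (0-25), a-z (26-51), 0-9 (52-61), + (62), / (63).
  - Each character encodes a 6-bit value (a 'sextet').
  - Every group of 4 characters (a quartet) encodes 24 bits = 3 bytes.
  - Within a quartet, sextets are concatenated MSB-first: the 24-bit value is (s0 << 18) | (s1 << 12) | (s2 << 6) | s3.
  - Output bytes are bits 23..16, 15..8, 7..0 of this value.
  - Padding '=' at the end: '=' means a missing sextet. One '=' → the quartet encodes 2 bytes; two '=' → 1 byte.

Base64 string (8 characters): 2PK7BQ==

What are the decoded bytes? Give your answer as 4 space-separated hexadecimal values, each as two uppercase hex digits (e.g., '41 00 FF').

Answer: D8 F2 BB 05

Derivation:
After char 0 ('2'=54): chars_in_quartet=1 acc=0x36 bytes_emitted=0
After char 1 ('P'=15): chars_in_quartet=2 acc=0xD8F bytes_emitted=0
After char 2 ('K'=10): chars_in_quartet=3 acc=0x363CA bytes_emitted=0
After char 3 ('7'=59): chars_in_quartet=4 acc=0xD8F2BB -> emit D8 F2 BB, reset; bytes_emitted=3
After char 4 ('B'=1): chars_in_quartet=1 acc=0x1 bytes_emitted=3
After char 5 ('Q'=16): chars_in_quartet=2 acc=0x50 bytes_emitted=3
Padding '==': partial quartet acc=0x50 -> emit 05; bytes_emitted=4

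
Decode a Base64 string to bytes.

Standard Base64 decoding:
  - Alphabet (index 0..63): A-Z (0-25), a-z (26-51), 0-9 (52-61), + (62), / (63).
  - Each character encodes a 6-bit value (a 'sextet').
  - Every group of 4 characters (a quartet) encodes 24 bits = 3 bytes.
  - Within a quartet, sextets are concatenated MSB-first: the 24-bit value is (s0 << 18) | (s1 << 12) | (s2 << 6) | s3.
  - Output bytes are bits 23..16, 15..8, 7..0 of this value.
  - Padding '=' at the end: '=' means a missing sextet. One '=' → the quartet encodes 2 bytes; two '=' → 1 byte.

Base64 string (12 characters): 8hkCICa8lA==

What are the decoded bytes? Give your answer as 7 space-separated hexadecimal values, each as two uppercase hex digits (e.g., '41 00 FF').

Answer: F2 19 02 20 26 BC 94

Derivation:
After char 0 ('8'=60): chars_in_quartet=1 acc=0x3C bytes_emitted=0
After char 1 ('h'=33): chars_in_quartet=2 acc=0xF21 bytes_emitted=0
After char 2 ('k'=36): chars_in_quartet=3 acc=0x3C864 bytes_emitted=0
After char 3 ('C'=2): chars_in_quartet=4 acc=0xF21902 -> emit F2 19 02, reset; bytes_emitted=3
After char 4 ('I'=8): chars_in_quartet=1 acc=0x8 bytes_emitted=3
After char 5 ('C'=2): chars_in_quartet=2 acc=0x202 bytes_emitted=3
After char 6 ('a'=26): chars_in_quartet=3 acc=0x809A bytes_emitted=3
After char 7 ('8'=60): chars_in_quartet=4 acc=0x2026BC -> emit 20 26 BC, reset; bytes_emitted=6
After char 8 ('l'=37): chars_in_quartet=1 acc=0x25 bytes_emitted=6
After char 9 ('A'=0): chars_in_quartet=2 acc=0x940 bytes_emitted=6
Padding '==': partial quartet acc=0x940 -> emit 94; bytes_emitted=7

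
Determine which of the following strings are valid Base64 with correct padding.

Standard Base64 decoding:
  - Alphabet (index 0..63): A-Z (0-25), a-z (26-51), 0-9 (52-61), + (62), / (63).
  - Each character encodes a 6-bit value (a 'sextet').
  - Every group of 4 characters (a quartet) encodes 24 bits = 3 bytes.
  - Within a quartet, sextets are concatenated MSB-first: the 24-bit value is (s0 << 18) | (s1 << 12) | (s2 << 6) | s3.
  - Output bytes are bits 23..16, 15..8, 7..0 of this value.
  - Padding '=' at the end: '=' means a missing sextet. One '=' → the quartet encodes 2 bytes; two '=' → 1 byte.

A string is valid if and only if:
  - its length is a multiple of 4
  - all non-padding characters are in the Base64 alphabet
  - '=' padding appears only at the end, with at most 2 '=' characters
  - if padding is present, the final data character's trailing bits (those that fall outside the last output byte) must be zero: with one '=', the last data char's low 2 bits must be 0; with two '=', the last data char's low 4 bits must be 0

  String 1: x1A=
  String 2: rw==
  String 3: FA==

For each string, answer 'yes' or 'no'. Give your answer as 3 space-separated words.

String 1: 'x1A=' → valid
String 2: 'rw==' → valid
String 3: 'FA==' → valid

Answer: yes yes yes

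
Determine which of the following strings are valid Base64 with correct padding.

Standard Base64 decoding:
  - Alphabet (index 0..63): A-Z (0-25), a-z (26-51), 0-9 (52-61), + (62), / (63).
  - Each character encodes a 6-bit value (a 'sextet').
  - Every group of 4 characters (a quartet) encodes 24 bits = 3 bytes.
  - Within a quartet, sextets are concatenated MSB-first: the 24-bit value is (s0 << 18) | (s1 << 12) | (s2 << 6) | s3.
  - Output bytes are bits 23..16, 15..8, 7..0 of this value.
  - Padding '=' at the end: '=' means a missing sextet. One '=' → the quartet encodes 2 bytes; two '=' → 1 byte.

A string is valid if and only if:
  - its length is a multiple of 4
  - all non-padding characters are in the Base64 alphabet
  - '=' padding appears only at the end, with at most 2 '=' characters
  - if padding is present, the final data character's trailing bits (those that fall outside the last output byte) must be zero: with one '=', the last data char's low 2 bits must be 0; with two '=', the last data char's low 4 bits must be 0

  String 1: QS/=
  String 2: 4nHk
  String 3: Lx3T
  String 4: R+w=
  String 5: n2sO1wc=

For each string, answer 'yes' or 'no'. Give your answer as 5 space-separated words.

String 1: 'QS/=' → invalid (bad trailing bits)
String 2: '4nHk' → valid
String 3: 'Lx3T' → valid
String 4: 'R+w=' → valid
String 5: 'n2sO1wc=' → valid

Answer: no yes yes yes yes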